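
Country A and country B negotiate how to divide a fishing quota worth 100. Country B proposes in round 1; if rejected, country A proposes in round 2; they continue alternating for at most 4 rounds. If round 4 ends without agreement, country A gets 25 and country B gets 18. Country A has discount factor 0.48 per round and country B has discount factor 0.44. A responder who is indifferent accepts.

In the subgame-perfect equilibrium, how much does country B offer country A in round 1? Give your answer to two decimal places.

Round 4 (country A proposes): country B gets 18 if talks fail, so country A offers 18 and keeps 82.
Round 3 (country B proposes): country A can get 82 next round, worth 0.48 × 82 = 39.36 now, so country B offers 39.36, keeping 60.64.
Round 2 (country A proposes): country B can get 60.64 next round, worth 0.44 × 60.64 = 26.6816 now; country A offers that and keeps 73.3184.
Round 1 (country B proposes): country A can get 73.3184 next round, worth 0.48 × 73.3184 = 35.192832 now. Country B offers 35.192832 and keeps 100 − 35.192832 = 64.807168.

35.19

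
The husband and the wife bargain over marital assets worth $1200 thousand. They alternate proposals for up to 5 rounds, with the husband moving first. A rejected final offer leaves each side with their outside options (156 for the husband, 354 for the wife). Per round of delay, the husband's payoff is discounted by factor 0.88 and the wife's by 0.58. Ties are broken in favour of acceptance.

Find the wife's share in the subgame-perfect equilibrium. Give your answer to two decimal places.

218.37

Round 5 (the husband proposes): the wife gets 354 if talks fail, so the husband offers 354 and keeps 846.
Round 4 (the wife proposes): the husband can get 846 next round, worth 0.88 × 846 = 744.48 now, so the wife offers 744.48, keeping 455.52.
Round 3 (the husband proposes): the wife can get 455.52 next round, worth 0.58 × 455.52 = 264.2016 now; the husband offers that and keeps 935.7984.
Round 2 (the wife proposes): the husband can get 935.7984 next round, worth 0.88 × 935.7984 = 823.502592 now, so the wife offers 823.502592, keeping 376.497408.
Round 1 (the husband proposes): the wife can get 376.497408 next round, worth 0.58 × 376.497408 = 218.36849664 now, so the husband offers 218.36849664, keeping 981.63150336.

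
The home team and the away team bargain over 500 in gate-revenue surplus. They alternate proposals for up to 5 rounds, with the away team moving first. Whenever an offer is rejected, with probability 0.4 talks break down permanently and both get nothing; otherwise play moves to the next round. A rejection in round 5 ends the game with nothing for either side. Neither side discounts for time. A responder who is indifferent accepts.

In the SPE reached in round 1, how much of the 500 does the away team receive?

By backward induction:
Round 5 (the away team proposes): rejection yields 0 for the home team; the away team offers 0 and keeps 500.
Round 4 (the home team proposes): rejecting gives the away team an expected 0.6 × 500 = 300, so the home team offers 300, keeping 200.
Round 3 (the away team proposes): rejecting gives the home team an expected 0.6 × 200 = 120; the away team offers that and keeps 380.
Round 2 (the home team proposes): rejecting gives the away team an expected 0.6 × 380 = 228; the home team offers that and keeps 272.
Round 1 (the away team proposes): rejecting gives the home team an expected 0.6 × 272 = 163.2, so the away team offers 163.2, keeping 336.8.

336.8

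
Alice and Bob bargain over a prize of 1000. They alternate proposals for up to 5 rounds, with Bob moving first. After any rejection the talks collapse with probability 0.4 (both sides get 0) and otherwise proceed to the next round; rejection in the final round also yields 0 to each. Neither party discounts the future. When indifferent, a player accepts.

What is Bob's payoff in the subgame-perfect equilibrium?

673.6

Round 5 (Bob proposes): Alice will accept anything ≥ 0, so Bob offers 0 and keeps 1000.
Round 4 (Alice proposes): rejecting gives Bob an expected 0.6 × 1000 = 600, so Alice offers 600, keeping 400.
Round 3 (Bob proposes): rejecting gives Alice an expected 0.6 × 400 = 240, so Bob offers 240, keeping 760.
Round 2 (Alice proposes): rejecting gives Bob an expected 0.6 × 760 = 456; Alice offers that and keeps 544.
Round 1 (Bob proposes): rejecting gives Alice an expected 0.6 × 544 = 326.4, so Bob offers 326.4, keeping 673.6.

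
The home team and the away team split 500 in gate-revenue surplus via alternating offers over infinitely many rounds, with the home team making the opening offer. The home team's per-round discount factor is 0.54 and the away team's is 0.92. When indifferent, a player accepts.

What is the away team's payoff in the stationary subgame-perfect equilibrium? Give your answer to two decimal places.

Let x be the home team's share when the home team proposes and y be the away team's share when the away team proposes.
The away team accepts iff offered ≥ 0.92·y, so x = 500 − 0.92y. Symmetrically y = 500 − 0.54x.
Substituting: x = 500 − 0.92(500 − 0.54x), giving x(1 − 0.54·0.92) = 500(1 − 0.92).
So x = 500 × 0.08 / 0.5032 ≈ 79.4913, and the away team receives 500 − x ≈ 420.5087.

420.51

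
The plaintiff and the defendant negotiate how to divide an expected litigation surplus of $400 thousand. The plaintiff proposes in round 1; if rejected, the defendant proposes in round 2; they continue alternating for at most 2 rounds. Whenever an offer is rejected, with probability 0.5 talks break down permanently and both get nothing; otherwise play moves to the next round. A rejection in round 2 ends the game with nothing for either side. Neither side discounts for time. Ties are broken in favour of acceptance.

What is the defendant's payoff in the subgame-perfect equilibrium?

By backward induction:
Round 2 (the defendant proposes): rejection yields 0 for the plaintiff; the defendant offers 0 and keeps 400.
Round 1 (the plaintiff proposes): rejecting gives the defendant an expected 0.5 × 400 = 200. The plaintiff offers 200 and keeps 400 − 200 = 200.

200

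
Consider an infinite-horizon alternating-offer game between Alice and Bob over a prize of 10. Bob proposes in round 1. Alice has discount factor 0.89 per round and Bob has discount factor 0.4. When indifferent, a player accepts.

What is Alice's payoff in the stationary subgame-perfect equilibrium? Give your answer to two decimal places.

In a stationary SPE each proposer offers the other exactly their discounted continuation value.
If Bob keeps x when proposing and Alice keeps y when proposing, then x = 10 − 0.89y and y = 10 − 0.4x.
Solving: x = 10(1 − 0.89) / (1 − 0.4·0.89) = 1.1 / 0.644 ≈ 1.7081.
Alice gets 10 − 1.7081 ≈ 8.2919.

8.29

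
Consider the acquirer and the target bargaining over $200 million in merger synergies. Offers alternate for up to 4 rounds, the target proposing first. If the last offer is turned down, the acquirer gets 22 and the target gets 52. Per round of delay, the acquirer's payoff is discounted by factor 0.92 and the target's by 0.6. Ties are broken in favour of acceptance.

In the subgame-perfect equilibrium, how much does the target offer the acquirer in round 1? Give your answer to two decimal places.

By backward induction:
Round 4 (the acquirer proposes): the target gets 52 if talks fail, so the acquirer offers 52 and keeps 148.
Round 3 (the target proposes): the acquirer can get 148 next round, worth 0.92 × 148 = 136.16 now; the target offers that and keeps 63.84.
Round 2 (the acquirer proposes): the target can get 63.84 next round, worth 0.6 × 63.84 = 38.304 now. The acquirer offers 38.304 and keeps 200 − 38.304 = 161.696.
Round 1 (the target proposes): the acquirer can get 161.696 next round, worth 0.92 × 161.696 = 148.76032 now, so the target offers 148.76032, keeping 51.23968.

148.76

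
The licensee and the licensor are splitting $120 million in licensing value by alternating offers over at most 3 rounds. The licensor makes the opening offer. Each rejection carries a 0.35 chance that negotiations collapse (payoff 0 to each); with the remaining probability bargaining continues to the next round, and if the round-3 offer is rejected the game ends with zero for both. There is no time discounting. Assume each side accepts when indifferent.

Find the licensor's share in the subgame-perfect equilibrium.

By backward induction:
Round 3 (the licensor proposes): rejection yields 0 for the licensee; the licensor offers 0 and keeps 120.
Round 2 (the licensee proposes): rejecting gives the licensor an expected 0.65 × 120 = 78; the licensee offers that and keeps 42.
Round 1 (the licensor proposes): rejecting gives the licensee an expected 0.65 × 42 = 27.3. The licensor offers 27.3 and keeps 120 − 27.3 = 92.7.

92.7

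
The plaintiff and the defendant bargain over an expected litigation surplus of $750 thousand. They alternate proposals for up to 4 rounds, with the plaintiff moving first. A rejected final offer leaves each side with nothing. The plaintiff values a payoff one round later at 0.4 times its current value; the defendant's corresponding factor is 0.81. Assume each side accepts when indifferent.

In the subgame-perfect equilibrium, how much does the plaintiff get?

Work backward from the last round.
Round 4 (the defendant proposes): rejection yields 0 for the plaintiff; the defendant offers 0 and keeps 750.
Round 3 (the plaintiff proposes): the defendant can get 750 next round, worth 0.81 × 750 = 607.5 now, so the plaintiff offers 607.5, keeping 142.5.
Round 2 (the defendant proposes): the plaintiff can get 142.5 next round, worth 0.4 × 142.5 = 57 now, so the defendant offers 57, keeping 693.
Round 1 (the plaintiff proposes): the defendant can get 693 next round, worth 0.81 × 693 = 561.33 now. The plaintiff offers 561.33 and keeps 750 − 561.33 = 188.67.

188.67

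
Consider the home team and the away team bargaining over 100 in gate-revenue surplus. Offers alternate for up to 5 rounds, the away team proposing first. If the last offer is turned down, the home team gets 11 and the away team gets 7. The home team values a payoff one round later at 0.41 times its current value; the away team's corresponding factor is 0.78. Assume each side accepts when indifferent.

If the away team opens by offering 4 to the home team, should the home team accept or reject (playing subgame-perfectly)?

Round 5 (the away team proposes): the home team gets 11 if talks fail, so the away team offers 11 and keeps 89.
Round 4 (the home team proposes): the away team can get 89 next round, worth 0.78 × 89 = 69.42 now, so the home team offers 69.42, keeping 30.58.
Round 3 (the away team proposes): the home team can get 30.58 next round, worth 0.41 × 30.58 = 12.5378 now, so the away team offers 12.5378, keeping 87.4622.
Round 2 (the home team proposes): the away team can get 87.4622 next round, worth 0.78 × 87.4622 = 68.220516 now, so the home team offers 68.220516, keeping 31.779484.
So by rejecting in round 1, the home team gets 31.779484 next round, worth 0.41 × 31.779484 = 13.02958844 now.
Offer 4 < 13.02958844, so the home team rejects.

Reject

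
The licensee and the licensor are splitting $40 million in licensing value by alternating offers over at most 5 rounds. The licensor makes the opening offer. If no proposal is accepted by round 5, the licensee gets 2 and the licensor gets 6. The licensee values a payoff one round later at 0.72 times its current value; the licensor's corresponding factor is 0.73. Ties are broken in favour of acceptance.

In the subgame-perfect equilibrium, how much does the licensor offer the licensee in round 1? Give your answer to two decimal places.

By backward induction:
Round 5 (the licensor proposes): the licensee gets 2 if talks fail, so the licensor offers 2 and keeps 38.
Round 4 (the licensee proposes): the licensor can get 38 next round, worth 0.73 × 38 = 27.74 now; the licensee offers that and keeps 12.26.
Round 3 (the licensor proposes): the licensee can get 12.26 next round, worth 0.72 × 12.26 = 8.8272 now, so the licensor offers 8.8272, keeping 31.1728.
Round 2 (the licensee proposes): the licensor can get 31.1728 next round, worth 0.73 × 31.1728 = 22.756144 now. The licensee offers 22.756144 and keeps 40 − 22.756144 = 17.243856.
Round 1 (the licensor proposes): the licensee can get 17.243856 next round, worth 0.72 × 17.243856 = 12.41557632 now, so the licensor offers 12.41557632, keeping 27.58442368.

12.42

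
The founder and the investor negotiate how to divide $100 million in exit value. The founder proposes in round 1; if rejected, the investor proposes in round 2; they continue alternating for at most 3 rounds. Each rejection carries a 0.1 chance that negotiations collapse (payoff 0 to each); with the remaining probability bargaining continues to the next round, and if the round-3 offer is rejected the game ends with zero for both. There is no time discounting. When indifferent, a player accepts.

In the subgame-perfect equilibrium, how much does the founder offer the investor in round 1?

By backward induction:
Round 3 (the founder proposes): the investor will accept anything ≥ 0, so the founder offers 0 and keeps 100.
Round 2 (the investor proposes): rejecting gives the founder an expected 0.9 × 100 = 90. The investor offers 90 and keeps 100 − 90 = 10.
Round 1 (the founder proposes): rejecting gives the investor an expected 0.9 × 10 = 9. The founder offers 9 and keeps 100 − 9 = 91.

9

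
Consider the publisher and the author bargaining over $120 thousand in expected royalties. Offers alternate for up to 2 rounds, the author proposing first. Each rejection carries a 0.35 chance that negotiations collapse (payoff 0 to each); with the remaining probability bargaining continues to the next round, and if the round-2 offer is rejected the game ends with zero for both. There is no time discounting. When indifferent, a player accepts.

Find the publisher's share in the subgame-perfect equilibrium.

78

Round 2 (the publisher proposes): rejection yields 0 for the author; the publisher offers 0 and keeps 120.
Round 1 (the author proposes): rejecting gives the publisher an expected 0.65 × 120 = 78, so the author offers 78, keeping 42.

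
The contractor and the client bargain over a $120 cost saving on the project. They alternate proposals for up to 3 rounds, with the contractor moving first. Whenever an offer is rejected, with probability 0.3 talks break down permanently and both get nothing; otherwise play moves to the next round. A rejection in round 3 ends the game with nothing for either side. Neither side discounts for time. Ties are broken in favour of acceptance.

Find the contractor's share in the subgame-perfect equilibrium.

94.8

Round 3 (the contractor proposes): rejection yields 0 for the client; the contractor offers 0 and keeps 120.
Round 2 (the client proposes): rejecting gives the contractor an expected 0.7 × 120 = 84, so the client offers 84, keeping 36.
Round 1 (the contractor proposes): rejecting gives the client an expected 0.7 × 36 = 25.2, so the contractor offers 25.2, keeping 94.8.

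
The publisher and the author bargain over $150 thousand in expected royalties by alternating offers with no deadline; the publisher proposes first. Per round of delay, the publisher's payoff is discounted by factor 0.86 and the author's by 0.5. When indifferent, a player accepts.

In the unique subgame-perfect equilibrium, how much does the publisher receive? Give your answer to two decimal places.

131.58

Let x be the publisher's share when the publisher proposes and y be the author's share when the author proposes.
The author accepts iff offered ≥ 0.5·y, so x = 150 − 0.5y. Symmetrically y = 150 − 0.86x.
Substituting: x = 150 − 0.5(150 − 0.86x), giving x(1 − 0.86·0.5) = 150(1 − 0.5).
So x = 150 × 0.5 / 0.57 ≈ 131.5789, and the author receives 150 − x ≈ 18.4211.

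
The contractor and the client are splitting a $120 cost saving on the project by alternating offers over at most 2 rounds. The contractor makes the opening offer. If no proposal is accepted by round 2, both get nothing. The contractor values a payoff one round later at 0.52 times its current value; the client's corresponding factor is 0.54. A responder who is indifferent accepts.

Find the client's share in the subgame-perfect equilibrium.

64.8

Round 2 (the client proposes): rejection yields 0 for the contractor; the client offers 0 and keeps 120.
Round 1 (the contractor proposes): the client can get 120 next round, worth 0.54 × 120 = 64.8 now. The contractor offers 64.8 and keeps 120 − 64.8 = 55.2.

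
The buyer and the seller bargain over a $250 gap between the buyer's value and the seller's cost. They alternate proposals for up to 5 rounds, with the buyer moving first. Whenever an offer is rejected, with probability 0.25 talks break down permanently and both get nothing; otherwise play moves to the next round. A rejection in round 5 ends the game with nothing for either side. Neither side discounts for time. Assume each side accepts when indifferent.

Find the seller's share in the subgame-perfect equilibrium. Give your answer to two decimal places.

73.24

Round 5 (the buyer proposes): rejection yields 0 for the seller; the buyer offers 0 and keeps 250.
Round 4 (the seller proposes): rejecting gives the buyer an expected 0.75 × 250 = 187.5, so the seller offers 187.5, keeping 62.5.
Round 3 (the buyer proposes): rejecting gives the seller an expected 0.75 × 62.5 = 46.875, so the buyer offers 46.875, keeping 203.125.
Round 2 (the seller proposes): rejecting gives the buyer an expected 0.75 × 203.125 = 152.34375. The seller offers 152.34375 and keeps 250 − 152.34375 = 97.65625.
Round 1 (the buyer proposes): rejecting gives the seller an expected 0.75 × 97.65625 = 73.2421875. The buyer offers 73.2421875 and keeps 250 − 73.2421875 = 176.7578125.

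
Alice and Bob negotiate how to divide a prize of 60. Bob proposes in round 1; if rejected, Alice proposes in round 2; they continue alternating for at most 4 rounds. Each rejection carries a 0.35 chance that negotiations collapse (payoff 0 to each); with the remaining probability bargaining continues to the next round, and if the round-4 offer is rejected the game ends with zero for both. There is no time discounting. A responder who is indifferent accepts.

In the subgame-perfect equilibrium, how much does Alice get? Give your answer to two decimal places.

Round 4 (Alice proposes): rejection yields 0 for Bob; Alice offers 0 and keeps 60.
Round 3 (Bob proposes): rejecting gives Alice an expected 0.65 × 60 = 39. Bob offers 39 and keeps 60 − 39 = 21.
Round 2 (Alice proposes): rejecting gives Bob an expected 0.65 × 21 = 13.65. Alice offers 13.65 and keeps 60 − 13.65 = 46.35.
Round 1 (Bob proposes): rejecting gives Alice an expected 0.65 × 46.35 = 30.1275, so Bob offers 30.1275, keeping 29.8725.

30.13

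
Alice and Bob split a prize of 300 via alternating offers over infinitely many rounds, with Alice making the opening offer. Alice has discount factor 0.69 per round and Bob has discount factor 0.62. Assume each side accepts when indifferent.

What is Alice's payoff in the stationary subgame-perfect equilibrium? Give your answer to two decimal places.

In a stationary SPE each proposer offers the other exactly their discounted continuation value.
If Alice keeps x when proposing and Bob keeps y when proposing, then x = 300 − 0.62y and y = 300 − 0.69x.
Solving: x = 300(1 − 0.62) / (1 − 0.69·0.62) = 114 / 0.5722 ≈ 199.2310.
Bob gets 300 − 199.2310 ≈ 100.7690.

199.23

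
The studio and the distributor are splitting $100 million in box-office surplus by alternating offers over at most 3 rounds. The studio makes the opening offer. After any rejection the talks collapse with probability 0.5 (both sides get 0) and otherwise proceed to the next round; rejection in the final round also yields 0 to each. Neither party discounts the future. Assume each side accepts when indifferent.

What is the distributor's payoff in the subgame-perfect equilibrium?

25

Round 3 (the studio proposes): the distributor will accept anything ≥ 0, so the studio offers 0 and keeps 100.
Round 2 (the distributor proposes): rejecting gives the studio an expected 0.5 × 100 = 50; the distributor offers that and keeps 50.
Round 1 (the studio proposes): rejecting gives the distributor an expected 0.5 × 50 = 25. The studio offers 25 and keeps 100 − 25 = 75.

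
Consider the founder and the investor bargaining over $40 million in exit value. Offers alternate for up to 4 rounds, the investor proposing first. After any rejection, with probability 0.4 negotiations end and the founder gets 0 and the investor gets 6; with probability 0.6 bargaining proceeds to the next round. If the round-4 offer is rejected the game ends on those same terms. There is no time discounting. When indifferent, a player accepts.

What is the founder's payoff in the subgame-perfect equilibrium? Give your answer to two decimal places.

15.50

Round 4 (the founder proposes): the investor gets 6 if talks fail, so the founder offers 6 and keeps 34.
Round 3 (the investor proposes): rejecting gives the founder an expected 0.6 × 34 = 20.4; the investor offers that and keeps 19.6.
Round 2 (the founder proposes): rejecting gives the investor an expected 0.6 × 19.6 + 0.4 × 6 = 14.16; the founder offers that and keeps 25.84.
Round 1 (the investor proposes): rejecting gives the founder an expected 0.6 × 25.84 = 15.504. The investor offers 15.504 and keeps 40 − 15.504 = 24.496.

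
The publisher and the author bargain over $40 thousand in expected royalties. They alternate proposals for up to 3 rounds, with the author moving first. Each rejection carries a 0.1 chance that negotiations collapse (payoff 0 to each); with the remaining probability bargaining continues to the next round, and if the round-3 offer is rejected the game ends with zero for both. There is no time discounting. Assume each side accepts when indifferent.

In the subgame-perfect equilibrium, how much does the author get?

By backward induction:
Round 3 (the author proposes): the publisher will accept anything ≥ 0, so the author offers 0 and keeps 40.
Round 2 (the publisher proposes): rejecting gives the author an expected 0.9 × 40 = 36; the publisher offers that and keeps 4.
Round 1 (the author proposes): rejecting gives the publisher an expected 0.9 × 4 = 3.6. The author offers 3.6 and keeps 40 − 3.6 = 36.4.

36.4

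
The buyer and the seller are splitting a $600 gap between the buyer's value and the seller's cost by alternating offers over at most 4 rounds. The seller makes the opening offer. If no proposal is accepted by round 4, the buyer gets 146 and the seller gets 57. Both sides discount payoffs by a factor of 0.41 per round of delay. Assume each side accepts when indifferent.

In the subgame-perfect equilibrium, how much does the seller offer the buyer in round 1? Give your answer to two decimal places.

182.56

Round 4 (the buyer proposes): the seller gets 57 if talks fail, so the buyer offers 57 and keeps 543.
Round 3 (the seller proposes): the buyer can get 543 next round, worth 0.41 × 543 = 222.63 now, so the seller offers 222.63, keeping 377.37.
Round 2 (the buyer proposes): the seller can get 377.37 next round, worth 0.41 × 377.37 = 154.7217 now, so the buyer offers 154.7217, keeping 445.2783.
Round 1 (the seller proposes): the buyer can get 445.2783 next round, worth 0.41 × 445.2783 = 182.564103 now, so the seller offers 182.564103, keeping 417.435897.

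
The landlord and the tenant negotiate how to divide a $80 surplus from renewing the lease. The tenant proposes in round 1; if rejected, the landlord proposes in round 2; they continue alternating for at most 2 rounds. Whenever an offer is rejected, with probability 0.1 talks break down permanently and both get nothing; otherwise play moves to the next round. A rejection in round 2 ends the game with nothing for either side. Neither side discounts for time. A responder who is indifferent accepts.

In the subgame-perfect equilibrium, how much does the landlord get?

72

Round 2 (the landlord proposes): rejection yields 0 for the tenant; the landlord offers 0 and keeps 80.
Round 1 (the tenant proposes): rejecting gives the landlord an expected 0.9 × 80 = 72, so the tenant offers 72, keeping 8.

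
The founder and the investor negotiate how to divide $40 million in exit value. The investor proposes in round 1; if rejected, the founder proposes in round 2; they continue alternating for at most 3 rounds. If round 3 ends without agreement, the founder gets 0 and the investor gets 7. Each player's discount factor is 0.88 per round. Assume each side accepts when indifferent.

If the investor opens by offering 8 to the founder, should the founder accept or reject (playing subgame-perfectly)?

Work out the founder's continuation value if the offer is rejected.
Round 3 (the investor proposes): the founder will accept anything ≥ 0, so the investor offers 0 and keeps 40.
Round 2 (the founder proposes): the investor can get 40 next round, worth 0.88 × 40 = 35.2 now. The founder offers 35.2 and keeps 40 − 35.2 = 4.8.
So by rejecting in round 1, the founder gets 4.8 next round, worth 0.88 × 4.8 = 4.224 now.
Offer 8 ≥ 4.224, so the founder accepts.

Accept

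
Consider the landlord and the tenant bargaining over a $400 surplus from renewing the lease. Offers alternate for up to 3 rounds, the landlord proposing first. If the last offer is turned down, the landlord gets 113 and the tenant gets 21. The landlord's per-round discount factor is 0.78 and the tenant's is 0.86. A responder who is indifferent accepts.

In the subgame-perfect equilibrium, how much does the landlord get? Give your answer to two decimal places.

310.23

Solve by backward induction from round 3.
Round 3 (the landlord proposes): the tenant gets 21 if talks fail, so the landlord offers 21 and keeps 379.
Round 2 (the tenant proposes): the landlord can get 379 next round, worth 0.78 × 379 = 295.62 now, so the tenant offers 295.62, keeping 104.38.
Round 1 (the landlord proposes): the tenant can get 104.38 next round, worth 0.86 × 104.38 = 89.7668 now, so the landlord offers 89.7668, keeping 310.2332.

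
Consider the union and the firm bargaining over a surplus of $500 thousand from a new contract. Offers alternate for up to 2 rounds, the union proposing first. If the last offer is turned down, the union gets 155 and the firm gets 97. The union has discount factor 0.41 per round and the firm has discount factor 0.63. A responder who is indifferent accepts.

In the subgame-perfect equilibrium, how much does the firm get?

217.35

Round 2 (the firm proposes): the union gets 155 if talks fail, so the firm offers 155 and keeps 345.
Round 1 (the union proposes): the firm can get 345 next round, worth 0.63 × 345 = 217.35 now. The union offers 217.35 and keeps 500 − 217.35 = 282.65.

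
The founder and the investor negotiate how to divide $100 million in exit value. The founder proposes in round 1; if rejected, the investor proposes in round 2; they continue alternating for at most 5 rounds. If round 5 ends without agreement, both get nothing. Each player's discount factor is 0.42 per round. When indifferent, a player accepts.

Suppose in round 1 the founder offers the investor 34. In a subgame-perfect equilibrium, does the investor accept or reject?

Work out the investor's continuation value if the offer is rejected.
Round 5 (the founder proposes): rejection yields 0 for the investor; the founder offers 0 and keeps 100.
Round 4 (the investor proposes): the founder can get 100 next round, worth 0.42 × 100 = 42 now, so the investor offers 42, keeping 58.
Round 3 (the founder proposes): the investor can get 58 next round, worth 0.42 × 58 = 24.36 now, so the founder offers 24.36, keeping 75.64.
Round 2 (the investor proposes): the founder can get 75.64 next round, worth 0.42 × 75.64 = 31.7688 now; the investor offers that and keeps 68.2312.
So by rejecting in round 1, the investor gets 68.2312 next round, worth 0.42 × 68.2312 = 28.657104 now.
Offer 34 ≥ 28.657104, so the investor accepts.

Accept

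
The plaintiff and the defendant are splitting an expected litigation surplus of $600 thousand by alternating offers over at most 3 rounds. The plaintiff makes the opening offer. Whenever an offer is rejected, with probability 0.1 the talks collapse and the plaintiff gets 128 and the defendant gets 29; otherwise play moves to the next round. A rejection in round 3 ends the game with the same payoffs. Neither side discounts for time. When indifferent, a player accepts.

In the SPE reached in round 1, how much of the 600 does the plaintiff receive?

Round 3 (the plaintiff proposes): the defendant gets 29 if talks fail, so the plaintiff offers 29 and keeps 571.
Round 2 (the defendant proposes): rejecting gives the plaintiff an expected 0.9 × 571 + 0.1 × 128 = 526.7, so the defendant offers 526.7, keeping 73.3.
Round 1 (the plaintiff proposes): rejecting gives the defendant an expected 0.9 × 73.3 + 0.1 × 29 = 68.87. The plaintiff offers 68.87 and keeps 600 − 68.87 = 531.13.

531.13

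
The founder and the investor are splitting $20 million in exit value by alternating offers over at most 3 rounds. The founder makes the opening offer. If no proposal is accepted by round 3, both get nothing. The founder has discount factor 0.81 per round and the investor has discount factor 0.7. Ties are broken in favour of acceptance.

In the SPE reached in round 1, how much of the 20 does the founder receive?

Round 3 (the founder proposes): rejection yields 0 for the investor; the founder offers 0 and keeps 20.
Round 2 (the investor proposes): the founder can get 20 next round, worth 0.81 × 20 = 16.2 now, so the investor offers 16.2, keeping 3.8.
Round 1 (the founder proposes): the investor can get 3.8 next round, worth 0.7 × 3.8 = 2.66 now; the founder offers that and keeps 17.34.

17.34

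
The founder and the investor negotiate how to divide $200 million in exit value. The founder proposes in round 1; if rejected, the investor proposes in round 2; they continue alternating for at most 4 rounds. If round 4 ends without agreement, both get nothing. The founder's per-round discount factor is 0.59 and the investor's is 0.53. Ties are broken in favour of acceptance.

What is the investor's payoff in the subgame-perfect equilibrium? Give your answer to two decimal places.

Work backward from the last round.
Round 4 (the investor proposes): the founder will accept anything ≥ 0, so the investor offers 0 and keeps 200.
Round 3 (the founder proposes): the investor can get 200 next round, worth 0.53 × 200 = 106 now. The founder offers 106 and keeps 200 − 106 = 94.
Round 2 (the investor proposes): the founder can get 94 next round, worth 0.59 × 94 = 55.46 now, so the investor offers 55.46, keeping 144.54.
Round 1 (the founder proposes): the investor can get 144.54 next round, worth 0.53 × 144.54 = 76.6062 now; the founder offers that and keeps 123.3938.

76.61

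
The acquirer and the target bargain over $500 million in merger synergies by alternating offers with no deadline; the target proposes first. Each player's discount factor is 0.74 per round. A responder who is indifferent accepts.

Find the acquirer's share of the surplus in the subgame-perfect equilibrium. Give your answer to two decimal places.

212.64

When the target proposes, the acquirer accepts any offer worth at least 0.74 times what the acquirer would get by proposing next round; and vice versa.
This gives x = 500 − 0.74y and y = 500 − 0.74x, where x and y are each side's share when it proposes.
Hence (1 − 0.74·0.74)x = 500(1 − 0.74), i.e. 0.4524·x = 130.
x ≈ 287.3563; the acquirer's share is 500 − x ≈ 212.6437.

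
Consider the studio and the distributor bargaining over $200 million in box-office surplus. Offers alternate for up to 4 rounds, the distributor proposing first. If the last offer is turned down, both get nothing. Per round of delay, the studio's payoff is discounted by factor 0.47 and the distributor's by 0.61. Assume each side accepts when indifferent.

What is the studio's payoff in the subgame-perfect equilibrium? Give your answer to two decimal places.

63.61

By backward induction:
Round 4 (the studio proposes): rejection yields 0 for the distributor; the studio offers 0 and keeps 200.
Round 3 (the distributor proposes): the studio can get 200 next round, worth 0.47 × 200 = 94 now. The distributor offers 94 and keeps 200 − 94 = 106.
Round 2 (the studio proposes): the distributor can get 106 next round, worth 0.61 × 106 = 64.66 now, so the studio offers 64.66, keeping 135.34.
Round 1 (the distributor proposes): the studio can get 135.34 next round, worth 0.47 × 135.34 = 63.6098 now; the distributor offers that and keeps 136.3902.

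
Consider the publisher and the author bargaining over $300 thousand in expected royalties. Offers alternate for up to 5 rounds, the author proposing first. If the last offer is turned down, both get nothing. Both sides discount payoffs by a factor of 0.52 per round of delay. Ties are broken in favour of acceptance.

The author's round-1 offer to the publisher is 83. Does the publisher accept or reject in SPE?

Work out the publisher's continuation value if the offer is rejected.
Round 5 (the author proposes): rejection yields 0 for the publisher; the author offers 0 and keeps 300.
Round 4 (the publisher proposes): the author can get 300 next round, worth 0.52 × 300 = 156 now, so the publisher offers 156, keeping 144.
Round 3 (the author proposes): the publisher can get 144 next round, worth 0.52 × 144 = 74.88 now, so the author offers 74.88, keeping 225.12.
Round 2 (the publisher proposes): the author can get 225.12 next round, worth 0.52 × 225.12 = 117.0624 now; the publisher offers that and keeps 182.9376.
So by rejecting in round 1, the publisher gets 182.9376 next round, worth 0.52 × 182.9376 = 95.127552 now.
Offer 83 < 95.127552, so the publisher rejects.

Reject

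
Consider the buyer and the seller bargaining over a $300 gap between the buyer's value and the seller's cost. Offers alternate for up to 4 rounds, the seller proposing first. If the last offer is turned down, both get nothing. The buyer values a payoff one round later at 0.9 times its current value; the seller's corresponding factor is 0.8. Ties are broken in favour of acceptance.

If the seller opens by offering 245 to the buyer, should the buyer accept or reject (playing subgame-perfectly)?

Reject

Work out the buyer's continuation value if the offer is rejected.
Round 4 (the buyer proposes): rejection yields 0 for the seller; the buyer offers 0 and keeps 300.
Round 3 (the seller proposes): the buyer can get 300 next round, worth 0.9 × 300 = 270 now. The seller offers 270 and keeps 300 − 270 = 30.
Round 2 (the buyer proposes): the seller can get 30 next round, worth 0.8 × 30 = 24 now, so the buyer offers 24, keeping 276.
So by rejecting in round 1, the buyer gets 276 next round, worth 0.9 × 276 = 248.4 now.
Offer 245 < 248.4, so the buyer rejects.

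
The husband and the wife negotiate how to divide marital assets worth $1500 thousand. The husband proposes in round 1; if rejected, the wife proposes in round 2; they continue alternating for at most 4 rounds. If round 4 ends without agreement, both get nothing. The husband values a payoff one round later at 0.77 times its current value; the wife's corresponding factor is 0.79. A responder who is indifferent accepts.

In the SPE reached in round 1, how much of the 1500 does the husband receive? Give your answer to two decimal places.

Round 4 (the wife proposes): rejection yields 0 for the husband; the wife offers 0 and keeps 1500.
Round 3 (the husband proposes): the wife can get 1500 next round, worth 0.79 × 1500 = 1185 now; the husband offers that and keeps 315.
Round 2 (the wife proposes): the husband can get 315 next round, worth 0.77 × 315 = 242.55 now. The wife offers 242.55 and keeps 1500 − 242.55 = 1257.45.
Round 1 (the husband proposes): the wife can get 1257.45 next round, worth 0.79 × 1257.45 = 993.3855 now. The husband offers 993.3855 and keeps 1500 − 993.3855 = 506.6145.

506.61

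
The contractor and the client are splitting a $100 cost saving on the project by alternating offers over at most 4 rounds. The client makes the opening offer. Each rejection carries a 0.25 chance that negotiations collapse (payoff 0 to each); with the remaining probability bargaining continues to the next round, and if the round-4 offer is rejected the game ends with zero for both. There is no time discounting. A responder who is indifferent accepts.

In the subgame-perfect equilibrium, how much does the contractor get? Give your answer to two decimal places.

Round 4 (the contractor proposes): rejection yields 0 for the client; the contractor offers 0 and keeps 100.
Round 3 (the client proposes): rejecting gives the contractor an expected 0.75 × 100 = 75; the client offers that and keeps 25.
Round 2 (the contractor proposes): rejecting gives the client an expected 0.75 × 25 = 18.75, so the contractor offers 18.75, keeping 81.25.
Round 1 (the client proposes): rejecting gives the contractor an expected 0.75 × 81.25 = 60.9375, so the client offers 60.9375, keeping 39.0625.

60.94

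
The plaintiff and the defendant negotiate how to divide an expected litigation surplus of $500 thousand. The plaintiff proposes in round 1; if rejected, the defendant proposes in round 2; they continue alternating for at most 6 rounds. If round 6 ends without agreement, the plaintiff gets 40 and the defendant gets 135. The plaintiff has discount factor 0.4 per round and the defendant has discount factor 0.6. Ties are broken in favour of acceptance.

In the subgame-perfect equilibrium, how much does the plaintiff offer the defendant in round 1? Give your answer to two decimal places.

By backward induction:
Round 6 (the defendant proposes): the plaintiff gets 40 if talks fail, so the defendant offers 40 and keeps 460.
Round 5 (the plaintiff proposes): the defendant can get 460 next round, worth 0.6 × 460 = 276 now. The plaintiff offers 276 and keeps 500 − 276 = 224.
Round 4 (the defendant proposes): the plaintiff can get 224 next round, worth 0.4 × 224 = 89.6 now. The defendant offers 89.6 and keeps 500 − 89.6 = 410.4.
Round 3 (the plaintiff proposes): the defendant can get 410.4 next round, worth 0.6 × 410.4 = 246.24 now. The plaintiff offers 246.24 and keeps 500 − 246.24 = 253.76.
Round 2 (the defendant proposes): the plaintiff can get 253.76 next round, worth 0.4 × 253.76 = 101.504 now. The defendant offers 101.504 and keeps 500 − 101.504 = 398.496.
Round 1 (the plaintiff proposes): the defendant can get 398.496 next round, worth 0.6 × 398.496 = 239.0976 now. The plaintiff offers 239.0976 and keeps 500 − 239.0976 = 260.9024.

239.10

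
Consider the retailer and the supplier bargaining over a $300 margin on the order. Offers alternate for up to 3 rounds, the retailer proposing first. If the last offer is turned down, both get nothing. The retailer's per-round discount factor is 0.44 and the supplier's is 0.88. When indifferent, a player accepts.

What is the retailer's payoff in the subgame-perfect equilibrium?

152.16

Round 3 (the retailer proposes): the supplier will accept anything ≥ 0, so the retailer offers 0 and keeps 300.
Round 2 (the supplier proposes): the retailer can get 300 next round, worth 0.44 × 300 = 132 now; the supplier offers that and keeps 168.
Round 1 (the retailer proposes): the supplier can get 168 next round, worth 0.88 × 168 = 147.84 now; the retailer offers that and keeps 152.16.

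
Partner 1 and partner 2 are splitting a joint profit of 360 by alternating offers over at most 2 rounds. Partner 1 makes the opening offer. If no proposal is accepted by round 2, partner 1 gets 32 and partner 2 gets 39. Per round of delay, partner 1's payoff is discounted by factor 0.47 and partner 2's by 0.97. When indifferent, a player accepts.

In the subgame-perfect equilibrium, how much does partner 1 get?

41.84

Round 2 (partner 2 proposes): partner 1 gets 32 if talks fail, so partner 2 offers 32 and keeps 328.
Round 1 (partner 1 proposes): partner 2 can get 328 next round, worth 0.97 × 328 = 318.16 now, so partner 1 offers 318.16, keeping 41.84.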